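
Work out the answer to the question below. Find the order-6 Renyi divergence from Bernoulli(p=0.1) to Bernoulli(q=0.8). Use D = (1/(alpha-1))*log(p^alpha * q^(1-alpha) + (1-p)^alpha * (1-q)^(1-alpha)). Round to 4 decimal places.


Renyi divergence of order alpha between Bernoulli distributions:
D = (1/(alpha-1))*log(p^alpha * q^(1-alpha) + (1-p)^alpha * (1-q)^(1-alpha)).
alpha = 6, p = 0.1, q = 0.8.
p^alpha * q^(1-alpha) = 0.1^6 * 0.8^-5 = 3e-06.
(1-p)^alpha * (1-q)^(1-alpha) = 0.9^6 * 0.2^-5 = 1660.753125.
sum = 3e-06 + 1660.753125 = 1660.753128.
D = (1/5)*log(1660.753128) = 1.4830

1.4830


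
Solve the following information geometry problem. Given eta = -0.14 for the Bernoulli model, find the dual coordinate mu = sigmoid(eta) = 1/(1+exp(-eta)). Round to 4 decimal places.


Dual coordinate (expectation parameter) for Bernoulli:
mu = 1/(1+exp(-eta)).
eta = -0.14.
exp(-eta) = exp(0.14) = 1.150274.
mu = 1/(1+1.150274) = 0.4651

0.4651


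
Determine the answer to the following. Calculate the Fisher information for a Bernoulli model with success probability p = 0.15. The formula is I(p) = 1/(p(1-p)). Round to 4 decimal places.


For Bernoulli(p), Fisher information is I(p) = 1/(p*(1-p)).
p = 0.15, 1-p = 0.85.
p*(1-p) = 0.1275.
I(p) = 1/0.1275 = 7.8431

7.8431


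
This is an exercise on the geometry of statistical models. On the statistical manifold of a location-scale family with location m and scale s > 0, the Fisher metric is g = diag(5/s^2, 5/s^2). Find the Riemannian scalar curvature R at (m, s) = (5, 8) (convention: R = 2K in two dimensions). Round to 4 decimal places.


The metric has the form g = (A dm^2 + B ds^2)/s^2 with A = 5, B = 5.
Substitute u = sqrt(A/B)*m: g = B*(du^2 + ds^2)/s^2, i.e. B times the
Poincare upper half-plane metric, which has constant Gaussian curvature -1.
Scaling a 2D metric by a constant c divides the Gaussian curvature by c,
so K = -1/B = -1/(5) = -0.2000 everywhere (the point (m, s) = (5, 8) is irrelevant:
the curvature is constant).
Scalar curvature in dimension 2: R = 2K = -2/(5) = -0.4000.

-0.4000


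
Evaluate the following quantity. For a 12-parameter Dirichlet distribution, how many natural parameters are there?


Exponential family dimension calculation:
Dirichlet with 12 components has 12 natural parameters.

12


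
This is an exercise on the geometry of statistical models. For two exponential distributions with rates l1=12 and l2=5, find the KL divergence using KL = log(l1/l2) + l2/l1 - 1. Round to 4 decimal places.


KL divergence for exponential family:
KL = log(l1/l2) + l2/l1 - 1.
log(12/5) = 0.875469.
5/12 = 0.416667.
KL = 0.875469 + 0.416667 - 1 = 0.2921

0.2921


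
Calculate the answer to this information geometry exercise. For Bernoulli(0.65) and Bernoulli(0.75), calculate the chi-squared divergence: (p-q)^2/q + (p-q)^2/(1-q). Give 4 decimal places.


Chi-squared divergence between Bernoulli distributions:
chi^2 = (p-q)^2/q + (p-q)^2/(1-q).
p = 0.65, q = 0.75, p-q = -0.1.
(p-q)^2 = 0.01.
term1 = 0.01/0.75 = 0.013333.
term2 = 0.01/0.25 = 0.04.
chi^2 = 0.013333 + 0.04 = 0.0533

0.0533


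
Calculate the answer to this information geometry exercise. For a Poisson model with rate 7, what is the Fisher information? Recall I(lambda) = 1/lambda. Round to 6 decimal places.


Fisher information for Poisson: I(lambda) = 1/lambda.
lambda = 7.
I(lambda) = 1/7 = 0.142857

0.142857


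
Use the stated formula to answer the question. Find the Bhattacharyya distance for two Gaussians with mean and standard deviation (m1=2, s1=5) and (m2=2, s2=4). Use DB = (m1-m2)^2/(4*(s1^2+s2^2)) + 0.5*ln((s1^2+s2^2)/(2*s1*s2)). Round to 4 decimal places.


Bhattacharyya distance between two Gaussians:
DB = (m1-m2)^2/(4*(s1^2+s2^2)) + (1/2)*ln((s1^2+s2^2)/(2*s1*s2)).
(m1-m2)^2 = (0)^2 = 0.
s1^2+s2^2 = 25 + 16 = 41.
term1 = 0/164 = 0.0.
term2 = 0.5*ln(41/40.0) = 0.012346.
DB = 0.0 + 0.012346 = 0.0123

0.0123


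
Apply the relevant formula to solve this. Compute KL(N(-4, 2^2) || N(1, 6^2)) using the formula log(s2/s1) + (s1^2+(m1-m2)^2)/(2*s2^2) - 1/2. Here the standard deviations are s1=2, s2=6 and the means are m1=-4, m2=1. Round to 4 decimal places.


KL divergence between normal distributions:
KL = log(s2/s1) + (s1^2 + (m1-m2)^2)/(2*s2^2) - 1/2.
log(6/2) = 1.098612.
(2^2 + (-4-1)^2)/(2*6^2) = (4 + 25)/72 = 0.402778.
KL = 1.098612 + 0.402778 - 0.5 = 1.0014

1.0014


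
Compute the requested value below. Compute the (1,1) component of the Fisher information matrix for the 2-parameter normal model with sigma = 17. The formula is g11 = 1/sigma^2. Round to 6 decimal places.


For the 2-parameter normal family, the Fisher metric has:
  g11 = 1/sigma^2, g22 = 2/sigma^2.
sigma = 17, sigma^2 = 289.
g11 = 0.003460

0.003460


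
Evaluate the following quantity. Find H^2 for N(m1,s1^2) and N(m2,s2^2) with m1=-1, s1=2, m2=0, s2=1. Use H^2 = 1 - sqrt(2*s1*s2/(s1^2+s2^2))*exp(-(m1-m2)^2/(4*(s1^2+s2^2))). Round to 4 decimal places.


Squared Hellinger distance for Gaussians:
H^2 = 1 - sqrt(2*s1*s2/(s1^2+s2^2)) * exp(-(m1-m2)^2/(4*(s1^2+s2^2))).
s1^2 = 4, s2^2 = 1, s1^2+s2^2 = 5.
sqrt(2*2*1/(5)) = 0.894427.
(m1-m2)^2 = (-1)^2 = 1.
exp(-1/(4*5)) = exp(-0.05) = 0.951229.
H^2 = 1 - 0.894427*0.951229 = 0.1492

0.1492


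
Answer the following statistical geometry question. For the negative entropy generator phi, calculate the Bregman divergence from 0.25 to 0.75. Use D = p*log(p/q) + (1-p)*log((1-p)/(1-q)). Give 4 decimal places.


Bregman divergence with negative entropy generator:
D = p*log(p/q) + (1-p)*log((1-p)/(1-q)).
p = 0.25, q = 0.75.
p*log(p/q) = 0.25*log(0.25/0.75) = -0.274653.
(1-p)*log((1-p)/(1-q)) = 0.75*log(0.75/0.25) = 0.823959.
D = -0.274653 + 0.823959 = 0.5493

0.5493


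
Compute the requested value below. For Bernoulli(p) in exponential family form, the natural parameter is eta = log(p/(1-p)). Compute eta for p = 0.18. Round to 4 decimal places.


Natural parameter for Bernoulli: eta = log(p/(1-p)).
p = 0.18, 1-p = 0.82.
p/(1-p) = 0.219512.
eta = log(0.219512) = -1.5163

-1.5163


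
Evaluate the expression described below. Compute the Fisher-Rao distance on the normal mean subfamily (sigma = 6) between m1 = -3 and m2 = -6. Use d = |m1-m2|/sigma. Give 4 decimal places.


On the fixed-variance normal subfamily, geodesic distance = |m1-m2|/sigma.
|-3 - -6| = 3.
sigma = 6.
d = 3/6 = 0.5000

0.5000


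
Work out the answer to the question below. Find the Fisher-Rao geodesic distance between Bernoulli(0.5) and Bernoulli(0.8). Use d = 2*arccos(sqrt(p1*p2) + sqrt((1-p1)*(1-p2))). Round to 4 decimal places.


Geodesic distance on Bernoulli manifold:
d(p1,p2) = 2*arccos(sqrt(p1*p2) + sqrt((1-p1)*(1-p2))).
sqrt(p1*p2) = sqrt(0.5*0.8) = 0.632456.
sqrt((1-p1)*(1-p2)) = sqrt(0.5*0.2) = 0.316228.
arg = 0.632456 + 0.316228 = 0.948683.
d = 2*arccos(0.948683) = 0.6435

0.6435


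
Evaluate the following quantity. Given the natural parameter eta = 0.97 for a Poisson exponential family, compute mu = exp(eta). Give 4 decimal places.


Expectation parameter for Poisson exponential family:
mu = exp(eta).
eta = 0.97.
mu = exp(0.97) = 2.6379

2.6379


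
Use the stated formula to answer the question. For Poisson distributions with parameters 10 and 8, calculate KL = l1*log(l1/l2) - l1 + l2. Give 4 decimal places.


KL divergence for Poisson:
KL = l1*log(l1/l2) - l1 + l2.
l1 = 10, l2 = 8.
log(10/8) = 0.223144.
l1*log(l1/l2) = 10 * 0.223144 = 2.231436.
KL = 2.231436 - 10 + 8 = 0.2314

0.2314


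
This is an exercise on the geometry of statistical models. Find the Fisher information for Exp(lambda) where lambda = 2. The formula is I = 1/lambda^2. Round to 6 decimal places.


Fisher information for exponential: I(lambda) = 1/lambda^2.
lambda = 2, lambda^2 = 4.
I = 1/4 = 0.250000

0.250000


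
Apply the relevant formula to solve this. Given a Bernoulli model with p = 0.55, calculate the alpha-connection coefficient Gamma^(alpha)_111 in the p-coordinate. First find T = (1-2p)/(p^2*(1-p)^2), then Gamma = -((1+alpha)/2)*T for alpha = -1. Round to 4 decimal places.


Skewness (Amari-Chentsov) tensor: T = (1-2p)/(p^2*(1-p)^2).
p = 0.55, 1-2p = -0.1, p^2 = 0.3025, (1-p)^2 = 0.2025.
T = -0.1/(0.3025 * 0.2025) = -1.632486.
In the p-coordinate, Gamma^(alpha) = Gamma^(0) - (alpha/2)*T with Gamma^(0) = (1/2)*g'(p) = -T/2,
so Gamma^(alpha) = -((1+alpha)/2)*T.
alpha = -1, -(1+alpha)/2 = 0.0.
Gamma = 0.0 * -1.632486 = 0.0000

0.0000


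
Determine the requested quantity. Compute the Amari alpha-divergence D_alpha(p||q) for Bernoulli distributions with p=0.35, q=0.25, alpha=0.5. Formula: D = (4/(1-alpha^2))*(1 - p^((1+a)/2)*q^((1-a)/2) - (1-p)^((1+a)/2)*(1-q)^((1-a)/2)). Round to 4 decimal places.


Amari alpha-divergence:
D = (4/(1-alpha^2))*(1 - p^((1+a)/2)*q^((1-a)/2) - (1-p)^((1+a)/2)*(1-q)^((1-a)/2)).
alpha = 0.5, p = 0.35, q = 0.25.
e1 = (1+alpha)/2 = 0.75, e2 = (1-alpha)/2 = 0.25.
t1 = p^e1 * q^e2 = 0.35^0.75 * 0.25^0.25 = 0.321763.
t2 = (1-p)^e1 * (1-q)^e2 = 0.65^0.75 * 0.75^0.25 = 0.673675.
4/(1-alpha^2) = 5.333333.
D = 5.333333*(1 - 0.321763 - 0.673675) = 0.0243

0.0243


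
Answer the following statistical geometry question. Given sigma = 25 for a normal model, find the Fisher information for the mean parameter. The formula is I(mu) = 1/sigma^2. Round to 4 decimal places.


The Fisher information for the mean of a normal distribution is I(mu) = 1/sigma^2.
sigma = 25, so sigma^2 = 625.
I(mu) = 1/625 = 0.0016

0.0016


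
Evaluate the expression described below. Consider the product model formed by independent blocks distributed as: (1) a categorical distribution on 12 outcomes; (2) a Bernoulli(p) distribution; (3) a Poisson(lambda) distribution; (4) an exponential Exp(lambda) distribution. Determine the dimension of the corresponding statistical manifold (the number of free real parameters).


The dimension of a statistical manifold equals the number of free
(independent) real parameters of the model. For a product of independent
blocks the parameter counts add.
- categorical on 12 outcomes (probabilities sum to 1): 12-1 = 11.
- Bernoulli (p): 1.
- Poisson (lambda): 1.
- exponential (lambda): 1.
Total = 11 + 1 + 1 + 1 = 14.
Dimension = 14

14


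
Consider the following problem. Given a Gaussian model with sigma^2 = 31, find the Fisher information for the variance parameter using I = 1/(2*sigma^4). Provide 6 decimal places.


Fisher information for variance: I(sigma^2) = 1/(2*sigma^4).
sigma^2 = 31, so sigma^4 = 961.
I = 1/(2*961) = 1/1922 = 0.000520

0.000520


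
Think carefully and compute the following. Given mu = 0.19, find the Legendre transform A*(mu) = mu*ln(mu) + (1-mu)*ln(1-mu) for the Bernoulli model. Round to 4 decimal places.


Legendre transform for Bernoulli:
A*(mu) = mu*log(mu) + (1-mu)*log(1-mu).
mu = 0.19, 1-mu = 0.81.
mu*log(mu) = 0.19*log(0.19) = -0.315539.
(1-mu)*log(1-mu) = 0.81*log(0.81) = -0.170684.
A* = -0.315539 + -0.170684 = -0.4862

-0.4862


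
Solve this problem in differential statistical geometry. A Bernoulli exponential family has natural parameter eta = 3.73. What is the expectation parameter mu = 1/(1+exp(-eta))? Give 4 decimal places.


Dual coordinate (expectation parameter) for Bernoulli:
mu = 1/(1+exp(-eta)).
eta = 3.73.
exp(-eta) = exp(-3.73) = 0.023993.
mu = 1/(1+0.023993) = 0.9766

0.9766


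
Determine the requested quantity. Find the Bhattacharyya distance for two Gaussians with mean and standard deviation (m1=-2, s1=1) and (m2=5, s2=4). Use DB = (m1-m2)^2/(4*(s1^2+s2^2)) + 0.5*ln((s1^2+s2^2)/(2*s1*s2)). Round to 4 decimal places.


Bhattacharyya distance between two Gaussians:
DB = (m1-m2)^2/(4*(s1^2+s2^2)) + (1/2)*ln((s1^2+s2^2)/(2*s1*s2)).
(m1-m2)^2 = (-7)^2 = 49.
s1^2+s2^2 = 1 + 16 = 17.
term1 = 49/68 = 0.720588.
term2 = 0.5*ln(17/8.0) = 0.376886.
DB = 0.720588 + 0.376886 = 1.0975

1.0975


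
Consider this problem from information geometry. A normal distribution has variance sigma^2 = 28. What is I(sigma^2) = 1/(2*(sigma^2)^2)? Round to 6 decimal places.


Fisher information for variance: I(sigma^2) = 1/(2*sigma^4).
sigma^2 = 28, so sigma^4 = 784.
I = 1/(2*784) = 1/1568 = 0.000638

0.000638


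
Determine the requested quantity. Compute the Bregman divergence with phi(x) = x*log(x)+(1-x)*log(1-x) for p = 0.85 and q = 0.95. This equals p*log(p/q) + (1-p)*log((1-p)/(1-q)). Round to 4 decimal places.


Bregman divergence with negative entropy generator:
D = p*log(p/q) + (1-p)*log((1-p)/(1-q)).
p = 0.85, q = 0.95.
p*log(p/q) = 0.85*log(0.85/0.95) = -0.094542.
(1-p)*log((1-p)/(1-q)) = 0.15*log(0.15/0.05) = 0.164792.
D = -0.094542 + 0.164792 = 0.0703

0.0703


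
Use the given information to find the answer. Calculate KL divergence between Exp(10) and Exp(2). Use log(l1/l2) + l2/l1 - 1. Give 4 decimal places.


KL divergence for exponential family:
KL = log(l1/l2) + l2/l1 - 1.
log(10/2) = 1.609438.
2/10 = 0.2.
KL = 1.609438 + 0.2 - 1 = 0.8094

0.8094


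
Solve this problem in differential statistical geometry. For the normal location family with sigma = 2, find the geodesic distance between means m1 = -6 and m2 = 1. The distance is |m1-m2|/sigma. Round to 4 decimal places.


On the fixed-variance normal subfamily, geodesic distance = |m1-m2|/sigma.
|-6 - 1| = 7.
sigma = 2.
d = 7/2 = 3.5000

3.5000


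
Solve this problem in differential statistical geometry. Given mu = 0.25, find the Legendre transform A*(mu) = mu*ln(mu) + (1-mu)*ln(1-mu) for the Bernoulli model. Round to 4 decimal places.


Legendre transform for Bernoulli:
A*(mu) = mu*log(mu) + (1-mu)*log(1-mu).
mu = 0.25, 1-mu = 0.75.
mu*log(mu) = 0.25*log(0.25) = -0.346574.
(1-mu)*log(1-mu) = 0.75*log(0.75) = -0.215762.
A* = -0.346574 + -0.215762 = -0.5623

-0.5623


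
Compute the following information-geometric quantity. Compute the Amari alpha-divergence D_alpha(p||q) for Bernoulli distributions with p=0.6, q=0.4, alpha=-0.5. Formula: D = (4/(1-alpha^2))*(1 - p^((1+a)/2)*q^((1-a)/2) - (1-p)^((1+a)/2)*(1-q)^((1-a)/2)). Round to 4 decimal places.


Amari alpha-divergence:
D = (4/(1-alpha^2))*(1 - p^((1+a)/2)*q^((1-a)/2) - (1-p)^((1+a)/2)*(1-q)^((1-a)/2)).
alpha = -0.5, p = 0.6, q = 0.4.
e1 = (1+alpha)/2 = 0.25, e2 = (1-alpha)/2 = 0.75.
t1 = p^e1 * q^e2 = 0.6^0.25 * 0.4^0.75 = 0.442673.
t2 = (1-p)^e1 * (1-q)^e2 = 0.4^0.25 * 0.6^0.75 = 0.542161.
4/(1-alpha^2) = 5.333333.
D = 5.333333*(1 - 0.442673 - 0.542161) = 0.0809

0.0809


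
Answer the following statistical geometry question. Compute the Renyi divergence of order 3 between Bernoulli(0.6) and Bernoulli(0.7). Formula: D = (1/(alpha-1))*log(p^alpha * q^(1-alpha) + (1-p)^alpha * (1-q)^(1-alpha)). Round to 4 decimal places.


Renyi divergence of order alpha between Bernoulli distributions:
D = (1/(alpha-1))*log(p^alpha * q^(1-alpha) + (1-p)^alpha * (1-q)^(1-alpha)).
alpha = 3, p = 0.6, q = 0.7.
p^alpha * q^(1-alpha) = 0.6^3 * 0.7^-2 = 0.440816.
(1-p)^alpha * (1-q)^(1-alpha) = 0.4^3 * 0.3^-2 = 0.711111.
sum = 0.440816 + 0.711111 = 1.151927.
D = (1/2)*log(1.151927) = 0.0707

0.0707


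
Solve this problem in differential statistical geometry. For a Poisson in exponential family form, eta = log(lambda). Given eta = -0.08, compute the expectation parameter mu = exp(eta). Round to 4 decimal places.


Expectation parameter for Poisson exponential family:
mu = exp(eta).
eta = -0.08.
mu = exp(-0.08) = 0.9231

0.9231


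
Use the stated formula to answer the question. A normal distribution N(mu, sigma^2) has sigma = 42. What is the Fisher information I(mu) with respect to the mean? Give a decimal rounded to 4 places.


The Fisher information for the mean of a normal distribution is I(mu) = 1/sigma^2.
sigma = 42, so sigma^2 = 1764.
I(mu) = 1/1764 = 0.0006

0.0006


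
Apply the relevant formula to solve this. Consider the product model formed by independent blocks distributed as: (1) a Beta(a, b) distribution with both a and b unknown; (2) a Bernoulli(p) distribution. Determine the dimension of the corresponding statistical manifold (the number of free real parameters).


The dimension of a statistical manifold equals the number of free
(independent) real parameters of the model. For a product of independent
blocks the parameter counts add.
- Beta (a, b): 2.
- Bernoulli (p): 1.
Total = 2 + 1 = 3.
Dimension = 3

3


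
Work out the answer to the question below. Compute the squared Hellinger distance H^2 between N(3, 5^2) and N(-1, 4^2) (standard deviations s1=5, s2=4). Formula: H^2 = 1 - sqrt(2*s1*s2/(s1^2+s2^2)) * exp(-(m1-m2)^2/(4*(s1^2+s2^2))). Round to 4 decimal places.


Squared Hellinger distance for Gaussians:
H^2 = 1 - sqrt(2*s1*s2/(s1^2+s2^2)) * exp(-(m1-m2)^2/(4*(s1^2+s2^2))).
s1^2 = 25, s2^2 = 16, s1^2+s2^2 = 41.
sqrt(2*5*4/(41)) = 0.98773.
(m1-m2)^2 = (4)^2 = 16.
exp(-16/(4*41)) = exp(-0.097561) = 0.907047.
H^2 = 1 - 0.98773*0.907047 = 0.1041

0.1041


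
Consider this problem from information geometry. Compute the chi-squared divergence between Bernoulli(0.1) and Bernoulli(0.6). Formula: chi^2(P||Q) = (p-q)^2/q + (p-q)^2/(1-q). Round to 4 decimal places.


Chi-squared divergence between Bernoulli distributions:
chi^2 = (p-q)^2/q + (p-q)^2/(1-q).
p = 0.1, q = 0.6, p-q = -0.5.
(p-q)^2 = 0.25.
term1 = 0.25/0.6 = 0.416667.
term2 = 0.25/0.4 = 0.625.
chi^2 = 0.416667 + 0.625 = 1.0417

1.0417


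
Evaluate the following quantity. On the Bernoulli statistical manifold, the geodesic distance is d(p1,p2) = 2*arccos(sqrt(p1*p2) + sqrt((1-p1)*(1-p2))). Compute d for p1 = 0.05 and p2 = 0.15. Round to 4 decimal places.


Geodesic distance on Bernoulli manifold:
d(p1,p2) = 2*arccos(sqrt(p1*p2) + sqrt((1-p1)*(1-p2))).
sqrt(p1*p2) = sqrt(0.05*0.15) = 0.086603.
sqrt((1-p1)*(1-p2)) = sqrt(0.95*0.85) = 0.89861.
arg = 0.086603 + 0.89861 = 0.985213.
d = 2*arccos(0.985213) = 0.3444

0.3444


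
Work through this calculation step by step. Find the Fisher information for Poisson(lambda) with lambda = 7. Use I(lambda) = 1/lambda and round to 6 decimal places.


Fisher information for Poisson: I(lambda) = 1/lambda.
lambda = 7.
I(lambda) = 1/7 = 0.142857

0.142857


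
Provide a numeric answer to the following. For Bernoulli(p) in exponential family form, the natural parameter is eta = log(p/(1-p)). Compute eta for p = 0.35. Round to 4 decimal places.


Natural parameter for Bernoulli: eta = log(p/(1-p)).
p = 0.35, 1-p = 0.65.
p/(1-p) = 0.538462.
eta = log(0.538462) = -0.6190

-0.6190


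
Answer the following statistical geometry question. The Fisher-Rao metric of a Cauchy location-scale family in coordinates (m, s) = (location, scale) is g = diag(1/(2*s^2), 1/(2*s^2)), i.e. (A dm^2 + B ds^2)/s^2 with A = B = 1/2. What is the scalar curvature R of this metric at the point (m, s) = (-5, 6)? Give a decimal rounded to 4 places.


The metric has the form g = (A dm^2 + B ds^2)/s^2 with A = 1/2, B = 1/2.
Substitute u = sqrt(A/B)*m: g = B*(du^2 + ds^2)/s^2, i.e. B times the
Poincare upper half-plane metric, which has constant Gaussian curvature -1.
Scaling a 2D metric by a constant c divides the Gaussian curvature by c,
so K = -1/B = -1/(1/2) = -2.0000 everywhere (the point (m, s) = (-5, 6) is irrelevant:
the curvature is constant).
Scalar curvature in dimension 2: R = 2K = -2/(1/2) = -4.0000.

-4.0000


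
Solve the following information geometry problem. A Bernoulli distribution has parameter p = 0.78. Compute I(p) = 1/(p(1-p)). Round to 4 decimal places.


For Bernoulli(p), Fisher information is I(p) = 1/(p*(1-p)).
p = 0.78, 1-p = 0.22.
p*(1-p) = 0.1716.
I(p) = 1/0.1716 = 5.8275

5.8275


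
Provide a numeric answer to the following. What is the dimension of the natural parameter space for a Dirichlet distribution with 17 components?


Exponential family dimension calculation:
Dirichlet with 17 components has 17 natural parameters.

17


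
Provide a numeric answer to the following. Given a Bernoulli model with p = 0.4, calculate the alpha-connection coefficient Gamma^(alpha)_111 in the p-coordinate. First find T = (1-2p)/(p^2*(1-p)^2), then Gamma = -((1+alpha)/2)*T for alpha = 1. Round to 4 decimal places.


Skewness (Amari-Chentsov) tensor: T = (1-2p)/(p^2*(1-p)^2).
p = 0.4, 1-2p = 0.2, p^2 = 0.16, (1-p)^2 = 0.36.
T = 0.2/(0.16 * 0.36) = 3.472222.
In the p-coordinate, Gamma^(alpha) = Gamma^(0) - (alpha/2)*T with Gamma^(0) = (1/2)*g'(p) = -T/2,
so Gamma^(alpha) = -((1+alpha)/2)*T.
alpha = 1, -(1+alpha)/2 = -1.0.
Gamma = -1.0 * 3.472222 = -3.4722

-3.4722


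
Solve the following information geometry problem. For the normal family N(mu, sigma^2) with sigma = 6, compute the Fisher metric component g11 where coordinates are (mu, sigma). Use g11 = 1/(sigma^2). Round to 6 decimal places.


For the 2-parameter normal family, the Fisher metric has:
  g11 = 1/sigma^2, g22 = 2/sigma^2.
sigma = 6, sigma^2 = 36.
g11 = 0.027778

0.027778


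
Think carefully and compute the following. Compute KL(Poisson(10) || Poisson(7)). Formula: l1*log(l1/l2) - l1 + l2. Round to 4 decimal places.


KL divergence for Poisson:
KL = l1*log(l1/l2) - l1 + l2.
l1 = 10, l2 = 7.
log(10/7) = 0.356675.
l1*log(l1/l2) = 10 * 0.356675 = 3.566749.
KL = 3.566749 - 10 + 7 = 0.5667

0.5667


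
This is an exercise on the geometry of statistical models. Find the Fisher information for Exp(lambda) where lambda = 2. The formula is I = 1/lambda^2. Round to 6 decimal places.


Fisher information for exponential: I(lambda) = 1/lambda^2.
lambda = 2, lambda^2 = 4.
I = 1/4 = 0.250000

0.250000


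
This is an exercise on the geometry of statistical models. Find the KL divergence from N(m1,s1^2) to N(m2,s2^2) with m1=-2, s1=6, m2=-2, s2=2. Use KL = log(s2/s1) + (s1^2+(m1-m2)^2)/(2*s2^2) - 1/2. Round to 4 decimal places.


KL divergence between normal distributions:
KL = log(s2/s1) + (s1^2 + (m1-m2)^2)/(2*s2^2) - 1/2.
log(2/6) = -1.098612.
(6^2 + (-2--2)^2)/(2*2^2) = (36 + 0)/8 = 4.5.
KL = -1.098612 + 4.5 - 0.5 = 2.9014

2.9014


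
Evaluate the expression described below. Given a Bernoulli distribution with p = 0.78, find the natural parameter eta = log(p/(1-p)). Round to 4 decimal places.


Natural parameter for Bernoulli: eta = log(p/(1-p)).
p = 0.78, 1-p = 0.22.
p/(1-p) = 3.545455.
eta = log(3.545455) = 1.2657

1.2657


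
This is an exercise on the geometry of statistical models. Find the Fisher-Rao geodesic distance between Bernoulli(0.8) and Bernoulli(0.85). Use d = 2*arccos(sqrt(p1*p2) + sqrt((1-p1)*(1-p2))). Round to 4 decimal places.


Geodesic distance on Bernoulli manifold:
d(p1,p2) = 2*arccos(sqrt(p1*p2) + sqrt((1-p1)*(1-p2))).
sqrt(p1*p2) = sqrt(0.8*0.85) = 0.824621.
sqrt((1-p1)*(1-p2)) = sqrt(0.2*0.15) = 0.173205.
arg = 0.824621 + 0.173205 = 0.997826.
d = 2*arccos(0.997826) = 0.1319

0.1319


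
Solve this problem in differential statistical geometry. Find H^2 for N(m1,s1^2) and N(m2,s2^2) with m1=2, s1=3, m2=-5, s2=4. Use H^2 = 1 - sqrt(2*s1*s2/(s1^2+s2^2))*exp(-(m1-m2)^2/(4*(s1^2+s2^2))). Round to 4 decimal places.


Squared Hellinger distance for Gaussians:
H^2 = 1 - sqrt(2*s1*s2/(s1^2+s2^2)) * exp(-(m1-m2)^2/(4*(s1^2+s2^2))).
s1^2 = 9, s2^2 = 16, s1^2+s2^2 = 25.
sqrt(2*3*4/(25)) = 0.979796.
(m1-m2)^2 = (7)^2 = 49.
exp(-49/(4*25)) = exp(-0.49) = 0.612626.
H^2 = 1 - 0.979796*0.612626 = 0.3998

0.3998


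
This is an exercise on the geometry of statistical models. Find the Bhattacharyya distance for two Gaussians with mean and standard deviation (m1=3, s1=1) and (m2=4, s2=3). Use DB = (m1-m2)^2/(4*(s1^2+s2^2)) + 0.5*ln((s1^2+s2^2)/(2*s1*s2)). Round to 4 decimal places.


Bhattacharyya distance between two Gaussians:
DB = (m1-m2)^2/(4*(s1^2+s2^2)) + (1/2)*ln((s1^2+s2^2)/(2*s1*s2)).
(m1-m2)^2 = (-1)^2 = 1.
s1^2+s2^2 = 1 + 9 = 10.
term1 = 1/40 = 0.025.
term2 = 0.5*ln(10/6.0) = 0.255413.
DB = 0.025 + 0.255413 = 0.2804

0.2804


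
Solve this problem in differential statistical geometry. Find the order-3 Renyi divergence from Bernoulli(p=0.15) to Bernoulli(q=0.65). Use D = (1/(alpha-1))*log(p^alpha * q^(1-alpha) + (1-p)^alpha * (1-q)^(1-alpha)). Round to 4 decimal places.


Renyi divergence of order alpha between Bernoulli distributions:
D = (1/(alpha-1))*log(p^alpha * q^(1-alpha) + (1-p)^alpha * (1-q)^(1-alpha)).
alpha = 3, p = 0.15, q = 0.65.
p^alpha * q^(1-alpha) = 0.15^3 * 0.65^-2 = 0.007988.
(1-p)^alpha * (1-q)^(1-alpha) = 0.85^3 * 0.35^-2 = 5.013265.
sum = 0.007988 + 5.013265 = 5.021253.
D = (1/2)*log(5.021253) = 0.8068

0.8068


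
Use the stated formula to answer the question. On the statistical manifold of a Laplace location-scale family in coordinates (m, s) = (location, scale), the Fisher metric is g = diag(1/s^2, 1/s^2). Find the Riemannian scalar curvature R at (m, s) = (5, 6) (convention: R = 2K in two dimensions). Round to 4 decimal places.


The metric has the form g = (A dm^2 + B ds^2)/s^2 with A = 1, B = 1.
Substitute u = sqrt(A/B)*m: g = B*(du^2 + ds^2)/s^2, i.e. B times the
Poincare upper half-plane metric, which has constant Gaussian curvature -1.
Scaling a 2D metric by a constant c divides the Gaussian curvature by c,
so K = -1/B = -1/(1) = -1.0000 everywhere (the point (m, s) = (5, 6) is irrelevant:
the curvature is constant).
Scalar curvature in dimension 2: R = 2K = -2/(1) = -2.0000.

-2.0000


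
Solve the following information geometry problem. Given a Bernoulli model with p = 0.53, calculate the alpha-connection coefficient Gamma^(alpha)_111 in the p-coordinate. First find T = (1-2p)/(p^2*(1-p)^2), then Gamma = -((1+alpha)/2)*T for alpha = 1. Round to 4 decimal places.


Skewness (Amari-Chentsov) tensor: T = (1-2p)/(p^2*(1-p)^2).
p = 0.53, 1-2p = -0.06, p^2 = 0.2809, (1-p)^2 = 0.2209.
T = -0.06/(0.2809 * 0.2209) = -0.96695.
In the p-coordinate, Gamma^(alpha) = Gamma^(0) - (alpha/2)*T with Gamma^(0) = (1/2)*g'(p) = -T/2,
so Gamma^(alpha) = -((1+alpha)/2)*T.
alpha = 1, -(1+alpha)/2 = -1.0.
Gamma = -1.0 * -0.96695 = 0.9669

0.9669


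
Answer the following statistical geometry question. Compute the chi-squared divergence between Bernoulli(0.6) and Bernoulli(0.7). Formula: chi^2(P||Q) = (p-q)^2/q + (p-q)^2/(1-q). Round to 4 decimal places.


Chi-squared divergence between Bernoulli distributions:
chi^2 = (p-q)^2/q + (p-q)^2/(1-q).
p = 0.6, q = 0.7, p-q = -0.1.
(p-q)^2 = 0.01.
term1 = 0.01/0.7 = 0.014286.
term2 = 0.01/0.3 = 0.033333.
chi^2 = 0.014286 + 0.033333 = 0.0476

0.0476


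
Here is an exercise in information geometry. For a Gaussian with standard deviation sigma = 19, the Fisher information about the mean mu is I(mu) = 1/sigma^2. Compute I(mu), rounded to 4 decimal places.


The Fisher information for the mean of a normal distribution is I(mu) = 1/sigma^2.
sigma = 19, so sigma^2 = 361.
I(mu) = 1/361 = 0.0028

0.0028


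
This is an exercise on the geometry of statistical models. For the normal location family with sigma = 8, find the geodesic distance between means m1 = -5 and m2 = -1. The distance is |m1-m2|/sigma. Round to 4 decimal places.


On the fixed-variance normal subfamily, geodesic distance = |m1-m2|/sigma.
|-5 - -1| = 4.
sigma = 8.
d = 4/8 = 0.5000

0.5000


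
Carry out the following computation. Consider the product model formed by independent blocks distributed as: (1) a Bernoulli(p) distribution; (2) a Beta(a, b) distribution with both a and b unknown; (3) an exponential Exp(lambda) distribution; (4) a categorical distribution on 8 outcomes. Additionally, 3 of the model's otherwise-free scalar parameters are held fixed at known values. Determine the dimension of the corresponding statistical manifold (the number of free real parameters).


The dimension of a statistical manifold equals the number of free
(independent) real parameters of the model. For a product of independent
blocks the parameter counts add.
- Bernoulli (p): 1.
- Beta (a, b): 2.
- exponential (lambda): 1.
- categorical on 8 outcomes (probabilities sum to 1): 8-1 = 7.
Total = 1 + 2 + 1 + 7 = 11.
3 parameter(s) fixed at known values: 11 - 3 = 8.
Dimension = 8

8


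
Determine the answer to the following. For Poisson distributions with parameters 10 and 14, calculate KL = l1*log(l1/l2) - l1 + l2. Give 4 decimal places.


KL divergence for Poisson:
KL = l1*log(l1/l2) - l1 + l2.
l1 = 10, l2 = 14.
log(10/14) = -0.336472.
l1*log(l1/l2) = 10 * -0.336472 = -3.364722.
KL = -3.364722 - 10 + 14 = 0.6353

0.6353


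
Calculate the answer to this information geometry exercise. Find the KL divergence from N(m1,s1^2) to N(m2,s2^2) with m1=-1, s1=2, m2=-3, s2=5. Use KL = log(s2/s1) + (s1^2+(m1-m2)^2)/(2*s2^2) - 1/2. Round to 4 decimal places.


KL divergence between normal distributions:
KL = log(s2/s1) + (s1^2 + (m1-m2)^2)/(2*s2^2) - 1/2.
log(5/2) = 0.916291.
(2^2 + (-1--3)^2)/(2*5^2) = (4 + 4)/50 = 0.16.
KL = 0.916291 + 0.16 - 0.5 = 0.5763

0.5763


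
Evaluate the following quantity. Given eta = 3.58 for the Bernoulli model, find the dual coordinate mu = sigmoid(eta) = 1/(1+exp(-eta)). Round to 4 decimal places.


Dual coordinate (expectation parameter) for Bernoulli:
mu = 1/(1+exp(-eta)).
eta = 3.58.
exp(-eta) = exp(-3.58) = 0.027876.
mu = 1/(1+0.027876) = 0.9729

0.9729


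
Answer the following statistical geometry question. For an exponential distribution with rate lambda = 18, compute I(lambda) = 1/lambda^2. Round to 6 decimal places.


Fisher information for exponential: I(lambda) = 1/lambda^2.
lambda = 18, lambda^2 = 324.
I = 1/324 = 0.003086

0.003086


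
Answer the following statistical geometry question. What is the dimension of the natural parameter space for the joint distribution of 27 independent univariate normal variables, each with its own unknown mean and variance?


Exponential family dimension calculation:
Each univariate normal has two natural parameters (mu/sigma^2 and -1/(2 sigma^2)).
With 27 independent components, dim = 2 * 27 = 54.

54


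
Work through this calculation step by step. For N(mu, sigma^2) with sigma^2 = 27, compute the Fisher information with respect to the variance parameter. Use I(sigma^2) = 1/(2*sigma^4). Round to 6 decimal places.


Fisher information for variance: I(sigma^2) = 1/(2*sigma^4).
sigma^2 = 27, so sigma^4 = 729.
I = 1/(2*729) = 1/1458 = 0.000686

0.000686


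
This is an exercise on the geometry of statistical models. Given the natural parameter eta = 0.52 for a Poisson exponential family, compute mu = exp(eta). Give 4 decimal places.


Expectation parameter for Poisson exponential family:
mu = exp(eta).
eta = 0.52.
mu = exp(0.52) = 1.6820

1.6820


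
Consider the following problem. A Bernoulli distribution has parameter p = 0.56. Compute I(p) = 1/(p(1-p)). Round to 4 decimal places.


For Bernoulli(p), Fisher information is I(p) = 1/(p*(1-p)).
p = 0.56, 1-p = 0.44.
p*(1-p) = 0.2464.
I(p) = 1/0.2464 = 4.0584

4.0584


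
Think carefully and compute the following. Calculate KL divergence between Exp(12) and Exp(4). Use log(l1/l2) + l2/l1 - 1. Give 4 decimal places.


KL divergence for exponential family:
KL = log(l1/l2) + l2/l1 - 1.
log(12/4) = 1.098612.
4/12 = 0.333333.
KL = 1.098612 + 0.333333 - 1 = 0.4319

0.4319


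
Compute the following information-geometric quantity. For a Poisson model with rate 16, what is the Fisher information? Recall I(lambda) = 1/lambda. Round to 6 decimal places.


Fisher information for Poisson: I(lambda) = 1/lambda.
lambda = 16.
I(lambda) = 1/16 = 0.062500

0.062500


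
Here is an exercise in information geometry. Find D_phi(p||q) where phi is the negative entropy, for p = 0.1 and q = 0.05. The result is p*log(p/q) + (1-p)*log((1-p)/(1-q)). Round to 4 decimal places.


Bregman divergence with negative entropy generator:
D = p*log(p/q) + (1-p)*log((1-p)/(1-q)).
p = 0.1, q = 0.05.
p*log(p/q) = 0.1*log(0.1/0.05) = 0.069315.
(1-p)*log((1-p)/(1-q)) = 0.9*log(0.9/0.95) = -0.04866.
D = 0.069315 + -0.04866 = 0.0207

0.0207


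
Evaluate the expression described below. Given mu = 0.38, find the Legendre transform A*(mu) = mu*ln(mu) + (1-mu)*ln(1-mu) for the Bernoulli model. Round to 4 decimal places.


Legendre transform for Bernoulli:
A*(mu) = mu*log(mu) + (1-mu)*log(1-mu).
mu = 0.38, 1-mu = 0.62.
mu*log(mu) = 0.38*log(0.38) = -0.367682.
(1-mu)*log(1-mu) = 0.62*log(0.62) = -0.296382.
A* = -0.367682 + -0.296382 = -0.6641

-0.6641


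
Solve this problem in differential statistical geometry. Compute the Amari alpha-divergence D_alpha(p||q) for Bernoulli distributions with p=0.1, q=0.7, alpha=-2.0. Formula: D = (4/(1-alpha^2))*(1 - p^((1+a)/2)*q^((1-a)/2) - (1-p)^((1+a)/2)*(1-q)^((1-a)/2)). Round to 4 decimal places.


Amari alpha-divergence:
D = (4/(1-alpha^2))*(1 - p^((1+a)/2)*q^((1-a)/2) - (1-p)^((1+a)/2)*(1-q)^((1-a)/2)).
alpha = -2.0, p = 0.1, q = 0.7.
e1 = (1+alpha)/2 = -0.5, e2 = (1-alpha)/2 = 1.5.
t1 = p^e1 * q^e2 = 0.1^-0.5 * 0.7^1.5 = 1.852026.
t2 = (1-p)^e1 * (1-q)^e2 = 0.9^-0.5 * 0.3^1.5 = 0.173205.
4/(1-alpha^2) = -1.333333.
D = -1.333333*(1 - 1.852026 - 0.173205) = 1.3670

1.3670


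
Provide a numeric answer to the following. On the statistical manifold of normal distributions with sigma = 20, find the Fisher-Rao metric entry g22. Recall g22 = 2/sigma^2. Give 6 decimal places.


For the 2-parameter normal family, the Fisher metric has:
  g11 = 1/sigma^2, g22 = 2/sigma^2.
sigma = 20, sigma^2 = 400.
g22 = 0.005000

0.005000


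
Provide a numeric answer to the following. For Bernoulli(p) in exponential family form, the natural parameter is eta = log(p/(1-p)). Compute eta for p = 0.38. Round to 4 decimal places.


Natural parameter for Bernoulli: eta = log(p/(1-p)).
p = 0.38, 1-p = 0.62.
p/(1-p) = 0.612903.
eta = log(0.612903) = -0.4895

-0.4895


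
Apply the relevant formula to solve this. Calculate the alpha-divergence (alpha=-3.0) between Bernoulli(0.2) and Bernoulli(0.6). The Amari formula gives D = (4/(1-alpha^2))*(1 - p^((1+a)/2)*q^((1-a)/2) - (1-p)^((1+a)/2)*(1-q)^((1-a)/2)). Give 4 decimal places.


Amari alpha-divergence:
D = (4/(1-alpha^2))*(1 - p^((1+a)/2)*q^((1-a)/2) - (1-p)^((1+a)/2)*(1-q)^((1-a)/2)).
alpha = -3.0, p = 0.2, q = 0.6.
e1 = (1+alpha)/2 = -1.0, e2 = (1-alpha)/2 = 2.0.
t1 = p^e1 * q^e2 = 0.2^-1.0 * 0.6^2.0 = 1.8.
t2 = (1-p)^e1 * (1-q)^e2 = 0.8^-1.0 * 0.4^2.0 = 0.2.
4/(1-alpha^2) = -0.5.
D = -0.5*(1 - 1.8 - 0.2) = 0.5000

0.5000


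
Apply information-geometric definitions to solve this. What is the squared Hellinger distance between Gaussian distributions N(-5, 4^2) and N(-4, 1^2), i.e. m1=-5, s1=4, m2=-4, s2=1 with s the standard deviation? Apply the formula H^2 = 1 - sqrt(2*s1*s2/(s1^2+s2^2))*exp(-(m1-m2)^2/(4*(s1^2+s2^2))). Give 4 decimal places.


Squared Hellinger distance for Gaussians:
H^2 = 1 - sqrt(2*s1*s2/(s1^2+s2^2)) * exp(-(m1-m2)^2/(4*(s1^2+s2^2))).
s1^2 = 16, s2^2 = 1, s1^2+s2^2 = 17.
sqrt(2*4*1/(17)) = 0.685994.
(m1-m2)^2 = (-1)^2 = 1.
exp(-1/(4*17)) = exp(-0.014706) = 0.985402.
H^2 = 1 - 0.685994*0.985402 = 0.3240

0.3240


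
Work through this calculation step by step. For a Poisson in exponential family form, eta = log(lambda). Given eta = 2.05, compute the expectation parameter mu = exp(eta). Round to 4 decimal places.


Expectation parameter for Poisson exponential family:
mu = exp(eta).
eta = 2.05.
mu = exp(2.05) = 7.7679

7.7679


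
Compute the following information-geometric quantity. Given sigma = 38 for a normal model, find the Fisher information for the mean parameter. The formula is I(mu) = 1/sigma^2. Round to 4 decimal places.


The Fisher information for the mean of a normal distribution is I(mu) = 1/sigma^2.
sigma = 38, so sigma^2 = 1444.
I(mu) = 1/1444 = 0.0007

0.0007


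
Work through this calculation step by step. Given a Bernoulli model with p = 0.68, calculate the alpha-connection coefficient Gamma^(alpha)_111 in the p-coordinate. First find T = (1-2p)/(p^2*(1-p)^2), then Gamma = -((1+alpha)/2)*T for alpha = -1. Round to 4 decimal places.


Skewness (Amari-Chentsov) tensor: T = (1-2p)/(p^2*(1-p)^2).
p = 0.68, 1-2p = -0.36, p^2 = 0.4624, (1-p)^2 = 0.1024.
T = -0.36/(0.4624 * 0.1024) = -7.602995.
In the p-coordinate, Gamma^(alpha) = Gamma^(0) - (alpha/2)*T with Gamma^(0) = (1/2)*g'(p) = -T/2,
so Gamma^(alpha) = -((1+alpha)/2)*T.
alpha = -1, -(1+alpha)/2 = 0.0.
Gamma = 0.0 * -7.602995 = 0.0000

0.0000


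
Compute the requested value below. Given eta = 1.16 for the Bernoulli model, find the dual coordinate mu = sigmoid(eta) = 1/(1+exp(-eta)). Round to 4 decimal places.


Dual coordinate (expectation parameter) for Bernoulli:
mu = 1/(1+exp(-eta)).
eta = 1.16.
exp(-eta) = exp(-1.16) = 0.313486.
mu = 1/(1+0.313486) = 0.7613

0.7613


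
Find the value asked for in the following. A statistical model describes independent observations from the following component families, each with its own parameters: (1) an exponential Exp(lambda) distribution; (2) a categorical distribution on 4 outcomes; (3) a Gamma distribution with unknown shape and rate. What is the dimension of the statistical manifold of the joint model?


The dimension of a statistical manifold equals the number of free
(independent) real parameters of the model. For a product of independent
blocks the parameter counts add.
- exponential (lambda): 1.
- categorical on 4 outcomes (probabilities sum to 1): 4-1 = 3.
- Gamma (shape, rate): 2.
Total = 1 + 3 + 2 = 6.
Dimension = 6

6


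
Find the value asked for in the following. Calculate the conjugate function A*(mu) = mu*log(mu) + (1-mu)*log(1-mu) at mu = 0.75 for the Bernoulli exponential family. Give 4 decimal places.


Legendre transform for Bernoulli:
A*(mu) = mu*log(mu) + (1-mu)*log(1-mu).
mu = 0.75, 1-mu = 0.25.
mu*log(mu) = 0.75*log(0.75) = -0.215762.
(1-mu)*log(1-mu) = 0.25*log(0.25) = -0.346574.
A* = -0.215762 + -0.346574 = -0.5623

-0.5623


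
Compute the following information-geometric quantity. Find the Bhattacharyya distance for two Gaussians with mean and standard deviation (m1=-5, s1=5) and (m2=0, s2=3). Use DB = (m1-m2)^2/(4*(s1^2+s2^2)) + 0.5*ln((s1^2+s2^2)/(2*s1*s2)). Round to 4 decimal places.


Bhattacharyya distance between two Gaussians:
DB = (m1-m2)^2/(4*(s1^2+s2^2)) + (1/2)*ln((s1^2+s2^2)/(2*s1*s2)).
(m1-m2)^2 = (-5)^2 = 25.
s1^2+s2^2 = 25 + 9 = 34.
term1 = 25/136 = 0.183824.
term2 = 0.5*ln(34/30.0) = 0.062582.
DB = 0.183824 + 0.062582 = 0.2464

0.2464


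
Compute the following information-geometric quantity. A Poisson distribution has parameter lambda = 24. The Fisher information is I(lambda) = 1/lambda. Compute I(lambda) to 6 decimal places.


Fisher information for Poisson: I(lambda) = 1/lambda.
lambda = 24.
I(lambda) = 1/24 = 0.041667

0.041667


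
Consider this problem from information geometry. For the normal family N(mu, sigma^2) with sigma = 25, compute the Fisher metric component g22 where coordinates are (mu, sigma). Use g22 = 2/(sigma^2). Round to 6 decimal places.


For the 2-parameter normal family, the Fisher metric has:
  g11 = 1/sigma^2, g22 = 2/sigma^2.
sigma = 25, sigma^2 = 625.
g22 = 0.003200

0.003200


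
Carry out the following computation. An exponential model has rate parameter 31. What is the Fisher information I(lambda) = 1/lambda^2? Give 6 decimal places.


Fisher information for exponential: I(lambda) = 1/lambda^2.
lambda = 31, lambda^2 = 961.
I = 1/961 = 0.001041

0.001041


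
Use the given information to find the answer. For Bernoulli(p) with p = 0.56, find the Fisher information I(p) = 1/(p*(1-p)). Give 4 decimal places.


For Bernoulli(p), Fisher information is I(p) = 1/(p*(1-p)).
p = 0.56, 1-p = 0.44.
p*(1-p) = 0.2464.
I(p) = 1/0.2464 = 4.0584

4.0584


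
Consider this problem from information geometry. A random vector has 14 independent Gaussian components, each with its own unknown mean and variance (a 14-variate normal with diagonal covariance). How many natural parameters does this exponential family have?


Exponential family dimension calculation:
Each univariate normal has two natural parameters (mu/sigma^2 and -1/(2 sigma^2)).
With 14 independent components, dim = 2 * 14 = 28.

28


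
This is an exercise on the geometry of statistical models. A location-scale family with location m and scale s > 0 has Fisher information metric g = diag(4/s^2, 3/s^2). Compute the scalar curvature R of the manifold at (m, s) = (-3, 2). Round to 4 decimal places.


The metric has the form g = (A dm^2 + B ds^2)/s^2 with A = 4, B = 3.
Substitute u = sqrt(A/B)*m: g = B*(du^2 + ds^2)/s^2, i.e. B times the
Poincare upper half-plane metric, which has constant Gaussian curvature -1.
Scaling a 2D metric by a constant c divides the Gaussian curvature by c,
so K = -1/B = -1/(3) = -0.3333 everywhere (the point (m, s) = (-3, 2) is irrelevant:
the curvature is constant).
Scalar curvature in dimension 2: R = 2K = -2/(3) = -0.6667.

-0.6667
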